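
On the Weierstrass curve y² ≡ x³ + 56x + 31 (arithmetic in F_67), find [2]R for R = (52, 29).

tangent at (52, 29): λ = (3·52² + 56)/(2·29) ≡ 61/58. 58⁻¹ ≡ 52 (mod 67) since 58·52 = 3016 ≡ 1, so λ ≡ 61·52 ≡ 23.
  x = λ² - 52 - 52 = 529 - 104 ≡ 23; y = λ·(52 - 23) - 29 ≡ 35. → (23, 35)

(23, 35)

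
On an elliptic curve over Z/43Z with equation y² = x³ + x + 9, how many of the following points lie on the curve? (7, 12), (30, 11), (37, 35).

(7, 12): 12² ≡ 15, rhs ≡ 15 → on.
(30, 11): 11² ≡ 35, rhs ≡ 35 → on.
(37, 35): 35² ≡ 21, rhs ≡ 2 → off.

2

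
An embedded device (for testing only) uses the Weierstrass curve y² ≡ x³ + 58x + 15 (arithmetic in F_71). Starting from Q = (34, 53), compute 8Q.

(34, 18)

Double-and-add on 8 = (1000)₂. Start with Q = (34, 53) for the leading 1-bit.
double: tangent at (34, 53): λ = (3·34² + 58)/(2·53) ≡ 47/35. 35⁻¹ ≡ 69 (mod 71), so λ ≡ 47·69 ≡ 48.
  x = λ² - 34 - 34 = 2304 - 68 ≡ 35; y = λ·(34 - 35) - 53 ≡ 41. → (35, 41)
double: tangent at (35, 41): λ = (3·35² + 58)/(2·41) ≡ 41/11. 11⁻¹ ≡ 13 (mod 71), so λ ≡ 41·13 ≡ 36.
  x = λ² - 35 - 35 = 1296 - 70 ≡ 19; y = λ·(35 - 19) - 41 ≡ 38. → (19, 38)
double: tangent at (19, 38): λ = (3·19² + 58)/(2·38) ≡ 5/5. 5⁻¹ ≡ 57 (mod 71), so λ ≡ 5·57 ≡ 1.
  x = λ² - 19 - 19 = 1 - 38 ≡ 34; y = λ·(19 - 34) - 38 ≡ 18. → (34, 18)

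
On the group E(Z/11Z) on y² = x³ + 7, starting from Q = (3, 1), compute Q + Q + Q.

O

Repeated addition: build up to 3Q.
2Q: tangent at (3, 1): λ = (3·3² + 0)/(2·1) ≡ 5/2. 2⁻¹ ≡ 6 (mod 11), so λ ≡ 5·6 ≡ 8.
  x = λ² - 3 - 3 = 64 - 6 ≡ 3; y = λ·(3 - 3) - 1 ≡ 10. → (3, 10)
3Q: (3, 10) + (3, 1): same x and y₁ ≡ -y₂, so the sum is O.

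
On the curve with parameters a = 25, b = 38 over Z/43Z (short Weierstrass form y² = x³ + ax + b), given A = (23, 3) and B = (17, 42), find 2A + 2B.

First 2A:
Repeated addition: build up to 2A.
2A: tangent at (23, 3): λ = (3·23² + 25)/(2·3) ≡ 21/6. 6⁻¹ ≡ 36 (mod 43), so λ ≡ 21·36 ≡ 25.
  x = λ² - 23 - 23 = 625 - 46 ≡ 20; y = λ·(23 - 20) - 3 ≡ 29. → (20, 29)
2A = (20, 29).
Next 2B:
Repeated addition: build up to 2B.
2B: tangent at (17, 42): λ = (3·17² + 25)/(2·42) ≡ 32/41. 41⁻¹ ≡ 21 (mod 43), so λ ≡ 32·21 ≡ 27.
  x = λ² - 17 - 17 = 729 - 34 ≡ 7; y = λ·(17 - 7) - 42 ≡ 13. → (7, 13)
2B = (7, 13).
Finally 2A + 2B:
(20, 29) + (7, 13). λ = (13 - 29)/(7 - 20) ≡ 27/30 mod 43. 30⁻¹ ≡ 33 (mod 43) since 30·33 = 990 ≡ 1, so λ ≡ 31.
  x = λ² - 20 - 7 = 961 - 27 ≡ 31; y = λ·(20 - 31) - 29 ≡ 17. → (31, 17)

(31, 17)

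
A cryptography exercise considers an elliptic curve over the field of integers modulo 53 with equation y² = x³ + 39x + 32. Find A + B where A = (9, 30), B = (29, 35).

(9, 30) + (29, 35). λ = (35 - 30)/(29 - 9) ≡ 5/20 mod 53. 20⁻¹ ≡ 8 (mod 53), so λ ≡ 40.
  x = λ² - 9 - 29 = 1600 - 38 ≡ 25; y = λ·(9 - 25) - 30 ≡ 19. → (25, 19)

(25, 19)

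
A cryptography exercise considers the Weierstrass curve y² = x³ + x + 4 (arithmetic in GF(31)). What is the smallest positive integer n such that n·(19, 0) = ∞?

2

2P: (19, 0) + (19, 0): same x and y₁ ≡ -y₂, so the sum is ∞.
2P = ∞, so the order is 2.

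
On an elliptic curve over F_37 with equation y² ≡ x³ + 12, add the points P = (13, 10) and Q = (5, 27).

(13, 10) + (5, 27). λ = (27 - 10)/(5 - 13) ≡ 17/29 mod 37. 29⁻¹ ≡ 23 (mod 37), so λ ≡ 21.
  x = λ² - 13 - 5 = 441 - 18 ≡ 16; y = λ·(13 - 16) - 10 ≡ 1. → (16, 1)

(16, 1)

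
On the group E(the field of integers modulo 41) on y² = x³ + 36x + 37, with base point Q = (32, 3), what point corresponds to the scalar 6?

(4, 32)

Double-and-add on 6 = (110)₂. Start with Q = (32, 3) for the leading 1-bit.
double: tangent at (32, 3): λ = (3·32² + 36)/(2·3) ≡ 33/6. 6⁻¹ ≡ 7 (mod 41) since 6·7 = 42 ≡ 1, so λ ≡ 33·7 ≡ 26.
  x = λ² - 32 - 32 = 676 - 64 ≡ 38; y = λ·(32 - 38) - 3 ≡ 5. → (38, 5)
add Q: (38, 5) + (32, 3). λ = (3 - 5)/(32 - 38) ≡ 39/35 mod 41. 35⁻¹ ≡ 34 (mod 41) since 35·34 = 1190 ≡ 1, so λ ≡ 14.
  x = λ² - 38 - 32 = 196 - 70 ≡ 3; y = λ·(38 - 3) - 5 ≡ 34. → (3, 34)
double: tangent at (3, 34): λ = (3·3² + 36)/(2·34) ≡ 22/27. 27⁻¹ ≡ 38 (mod 41), so λ ≡ 22·38 ≡ 16.
  x = λ² - 3 - 3 = 256 - 6 ≡ 4; y = λ·(3 - 4) - 34 ≡ 32. → (4, 32)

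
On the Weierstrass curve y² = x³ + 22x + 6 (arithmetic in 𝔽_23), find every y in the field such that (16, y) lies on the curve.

x³ + 22x + 6 = 4454 ≡ 15 (mod 23).
15 is a non-residue mod 23; no y exists.

none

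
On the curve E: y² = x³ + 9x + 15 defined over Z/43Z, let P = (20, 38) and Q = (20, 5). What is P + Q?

O

The two points share x = 20 and their y-coordinates satisfy 38 + 5 ≡ 0 (mod 43), so they are inverses. Their sum is ∞.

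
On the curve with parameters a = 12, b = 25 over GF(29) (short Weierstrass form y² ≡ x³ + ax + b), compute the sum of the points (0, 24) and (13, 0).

(0, 24) + (13, 0). λ = (0 - 24)/(13 - 0) ≡ 5/13 mod 29. 13⁻¹ ≡ 9 (mod 29) since 13·9 = 117 ≡ 1, so λ ≡ 16.
  x = λ² - 0 - 13 = 256 - 13 ≡ 11; y = λ·(0 - 11) - 24 ≡ 3. → (11, 3)

(11, 3)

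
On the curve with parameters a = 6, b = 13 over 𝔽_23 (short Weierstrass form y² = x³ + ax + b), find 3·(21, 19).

Write G = (21, 19).
Repeated addition: build up to 3G.
2G: tangent at (21, 19): λ = (3·21² + 6)/(2·19) ≡ 18/15. 15⁻¹ ≡ 20 (mod 23) since 15·20 = 300 ≡ 1, so λ ≡ 18·20 ≡ 15.
  x = λ² - 21 - 21 = 225 - 42 ≡ 22; y = λ·(21 - 22) - 19 ≡ 12. → (22, 12)
3G: (22, 12) + (21, 19). λ = (19 - 12)/(21 - 22) ≡ 7/22 mod 23. 22⁻¹ ≡ 22 (mod 23) since 22·22 = 484 ≡ 1, so λ ≡ 16.
  x = λ² - 22 - 21 = 256 - 43 ≡ 6; y = λ·(22 - 6) - 12 ≡ 14. → (6, 14)

(6, 14)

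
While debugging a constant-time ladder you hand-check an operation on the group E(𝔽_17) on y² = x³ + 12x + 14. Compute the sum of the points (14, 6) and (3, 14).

(15, 4)

(14, 6) + (3, 14). λ = (14 - 6)/(3 - 14) ≡ 8/6 mod 17. 6⁻¹ ≡ 3 (mod 17), so λ ≡ 7.
  x = λ² - 14 - 3 = 49 - 17 ≡ 15; y = λ·(14 - 15) - 6 ≡ 4. → (15, 4)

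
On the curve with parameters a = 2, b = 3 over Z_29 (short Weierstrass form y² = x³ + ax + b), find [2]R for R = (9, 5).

tangent at (9, 5): λ = (3·9² + 2)/(2·5) ≡ 13/10. 10⁻¹ ≡ 3 (mod 29), so λ ≡ 13·3 ≡ 10.
  x = λ² - 9 - 9 = 100 - 18 ≡ 24; y = λ·(9 - 24) - 5 ≡ 19. → (24, 19)

(24, 19)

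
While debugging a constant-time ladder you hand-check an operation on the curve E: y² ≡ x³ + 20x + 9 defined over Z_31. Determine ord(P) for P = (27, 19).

2P: tangent at (27, 19): λ = (3·27² + 20)/(2·19) ≡ 6/7. 7⁻¹ ≡ 9 (mod 31), so λ ≡ 6·9 ≡ 23.
  x = λ² - 27 - 27 = 529 - 54 ≡ 10; y = λ·(27 - 10) - 19 ≡ 0. → (10, 0)
3P: (10, 0) + (27, 19). λ = (19 - 0)/(27 - 10) ≡ 19/17 mod 31. 17⁻¹ ≡ 11 (mod 31), so λ ≡ 23.
  x = λ² - 10 - 27 = 529 - 37 ≡ 27; y = λ·(10 - 27) - 0 ≡ 12. → (27, 12)
4P: (27, 12) + (27, 19): same x and y₁ ≡ -y₂, so the sum is O.
4P = O, so the order is 4.

4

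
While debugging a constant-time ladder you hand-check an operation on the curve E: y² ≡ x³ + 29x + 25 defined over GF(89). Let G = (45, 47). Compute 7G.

Double-and-add on 7 = (111)₂. Start with G = (45, 47) for the leading 1-bit.
double: tangent at (45, 47): λ = (3·45² + 29)/(2·47) ≡ 52/5. 5⁻¹ ≡ 18 (mod 89), so λ ≡ 52·18 ≡ 46.
  x = λ² - 45 - 45 = 2116 - 90 ≡ 68; y = λ·(45 - 68) - 47 ≡ 52. → (68, 52)
add G: (68, 52) + (45, 47). λ = (47 - 52)/(45 - 68) ≡ 84/66 mod 89. 66⁻¹ ≡ 58 (mod 89), so λ ≡ 66.
  x = λ² - 68 - 45 = 4356 - 113 ≡ 60; y = λ·(68 - 60) - 52 ≡ 31. → (60, 31)
double: tangent at (60, 31): λ = (3·60² + 29)/(2·31) ≡ 60/62. 62⁻¹ ≡ 56 (mod 89), so λ ≡ 60·56 ≡ 67.
  x = λ² - 60 - 60 = 4489 - 120 ≡ 8; y = λ·(60 - 8) - 31 ≡ 71. → (8, 71)
add G: (8, 71) + (45, 47). λ = (47 - 71)/(45 - 8) ≡ 65/37 mod 89. 37⁻¹ ≡ 77 (mod 89) since 37·77 = 2849 ≡ 1, so λ ≡ 21.
  x = λ² - 8 - 45 = 441 - 53 ≡ 32; y = λ·(8 - 32) - 71 ≡ 48. → (32, 48)

(32, 48)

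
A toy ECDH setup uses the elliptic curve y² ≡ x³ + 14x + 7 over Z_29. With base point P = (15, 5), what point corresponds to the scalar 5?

Repeated addition: build up to 5P.
2P: tangent at (15, 5): λ = (3·15² + 14)/(2·5) ≡ 22/10. 10⁻¹ ≡ 3 (mod 29) since 10·3 = 30 ≡ 1, so λ ≡ 22·3 ≡ 8.
  x = λ² - 15 - 15 = 64 - 30 ≡ 5; y = λ·(15 - 5) - 5 ≡ 17. → (5, 17)
3P: (5, 17) + (15, 5). λ = (5 - 17)/(15 - 5) ≡ 17/10 mod 29. 10⁻¹ ≡ 3 (mod 29), so λ ≡ 22.
  x = λ² - 5 - 15 = 484 - 20 ≡ 0; y = λ·(5 - 0) - 17 ≡ 6. → (0, 6)
4P: (0, 6) + (15, 5). λ = (5 - 6)/(15 - 0) ≡ 28/15 mod 29. 15⁻¹ ≡ 2 (mod 29), so λ ≡ 27.
  x = λ² - 0 - 15 = 729 - 15 ≡ 18; y = λ·(0 - 18) - 6 ≡ 1. → (18, 1)
5P: (18, 1) + (15, 5). λ = (5 - 1)/(15 - 18) ≡ 4/26 mod 29. 26⁻¹ ≡ 19 (mod 29), so λ ≡ 18.
  x = λ² - 18 - 15 = 324 - 33 ≡ 1; y = λ·(18 - 1) - 1 ≡ 15. → (1, 15)

(1, 15)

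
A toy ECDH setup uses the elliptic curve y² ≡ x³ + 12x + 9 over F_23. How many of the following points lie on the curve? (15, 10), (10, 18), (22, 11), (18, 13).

(15, 10): 10² ≡ 8, rhs ≡ 22 → off.
(10, 18): 18² ≡ 2, rhs ≡ 2 → on.
(22, 11): 11² ≡ 6, rhs ≡ 19 → off.
(18, 13): 13² ≡ 8, rhs ≡ 8 → on.

2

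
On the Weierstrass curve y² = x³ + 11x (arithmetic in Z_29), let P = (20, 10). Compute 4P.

Repeated addition: build up to 4P.
2P: tangent at (20, 10): λ = (3·20² + 11)/(2·10) ≡ 22/20. 20⁻¹ ≡ 16 (mod 29), so λ ≡ 22·16 ≡ 4.
  x = λ² - 20 - 20 = 16 - 40 ≡ 5; y = λ·(20 - 5) - 10 ≡ 21. → (5, 21)
3P: (5, 21) + (20, 10). λ = (10 - 21)/(20 - 5) ≡ 18/15 mod 29. 15⁻¹ ≡ 2 (mod 29) since 15·2 = 30 ≡ 1, so λ ≡ 7.
  x = λ² - 5 - 20 = 49 - 25 ≡ 24; y = λ·(5 - 24) - 21 ≡ 20. → (24, 20)
4P: (24, 20) + (20, 10). λ = (10 - 20)/(20 - 24) ≡ 19/25 mod 29. 25⁻¹ ≡ 7 (mod 29), so λ ≡ 17.
  x = λ² - 24 - 20 = 289 - 44 ≡ 13; y = λ·(24 - 13) - 20 ≡ 22. → (13, 22)

(13, 22)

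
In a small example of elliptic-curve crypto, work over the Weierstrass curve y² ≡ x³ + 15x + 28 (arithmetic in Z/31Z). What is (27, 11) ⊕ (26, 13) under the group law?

(13, 23)

(27, 11) + (26, 13). λ = (13 - 11)/(26 - 27) ≡ 2/30 mod 31. 30⁻¹ ≡ 30 (mod 31), so λ ≡ 29.
  x = λ² - 27 - 26 = 841 - 53 ≡ 13; y = λ·(27 - 13) - 11 ≡ 23. → (13, 23)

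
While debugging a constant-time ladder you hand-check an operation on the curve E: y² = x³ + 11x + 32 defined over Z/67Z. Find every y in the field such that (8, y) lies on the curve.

x³ + 11x + 32 = 632 ≡ 29 (mod 67).
Square roots of 29 mod 67: 30 and 37 (since 30² = 900 ≡ 29).

30, 37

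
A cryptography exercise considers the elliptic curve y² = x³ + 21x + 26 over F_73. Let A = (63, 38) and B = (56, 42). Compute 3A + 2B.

First 3A:
Repeated addition: build up to 3A.
2A: tangent at (63, 38): λ = (3·63² + 21)/(2·38) ≡ 29/3. 3⁻¹ ≡ 49 (mod 73), so λ ≡ 29·49 ≡ 34.
  x = λ² - 63 - 63 = 1156 - 126 ≡ 8; y = λ·(63 - 8) - 38 ≡ 7. → (8, 7)
3A: (8, 7) + (63, 38). λ = (38 - 7)/(63 - 8) ≡ 31/55 mod 73. 55⁻¹ ≡ 4 (mod 73), so λ ≡ 51.
  x = λ² - 8 - 63 = 2601 - 71 ≡ 48; y = λ·(8 - 48) - 7 ≡ 70. → (48, 70)
3A = (48, 70).
Next 2B:
Repeated addition: build up to 2B.
2B: tangent at (56, 42): λ = (3·56² + 21)/(2·42) ≡ 12/11. 11⁻¹ ≡ 20 (mod 73) since 11·20 = 220 ≡ 1, so λ ≡ 12·20 ≡ 21.
  x = λ² - 56 - 56 = 441 - 112 ≡ 37; y = λ·(56 - 37) - 42 ≡ 65. → (37, 65)
2B = (37, 65).
Finally 3A + 2B:
(48, 70) + (37, 65). λ = (65 - 70)/(37 - 48) ≡ 68/62 mod 73. 62⁻¹ ≡ 53 (mod 73), so λ ≡ 27.
  x = λ² - 48 - 37 = 729 - 85 ≡ 60; y = λ·(48 - 60) - 70 ≡ 44. → (60, 44)

(60, 44)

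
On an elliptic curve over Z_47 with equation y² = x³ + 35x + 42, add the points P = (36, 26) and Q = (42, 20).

(17, 2)

(36, 26) + (42, 20). λ = (20 - 26)/(42 - 36) ≡ 41/6 mod 47. 6⁻¹ ≡ 8 (mod 47) since 6·8 = 48 ≡ 1, so λ ≡ 46.
  x = λ² - 36 - 42 = 2116 - 78 ≡ 17; y = λ·(36 - 17) - 26 ≡ 2. → (17, 2)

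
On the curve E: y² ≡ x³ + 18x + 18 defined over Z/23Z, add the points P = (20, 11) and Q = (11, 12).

(17, 4)

(20, 11) + (11, 12). λ = (12 - 11)/(11 - 20) ≡ 1/14 mod 23. 14⁻¹ ≡ 5 (mod 23) since 14·5 = 70 ≡ 1, so λ ≡ 5.
  x = λ² - 20 - 11 = 25 - 31 ≡ 17; y = λ·(20 - 17) - 11 ≡ 4. → (17, 4)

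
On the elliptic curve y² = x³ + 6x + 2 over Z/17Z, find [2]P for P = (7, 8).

(3, 9)

tangent at (7, 8): λ = (3·7² + 6)/(2·8) ≡ 0/16. 16⁻¹ ≡ 16 (mod 17), so λ ≡ 0·16 ≡ 0.
  x = λ² - 7 - 7 = 0 - 14 ≡ 3; y = λ·(7 - 3) - 8 ≡ 9. → (3, 9)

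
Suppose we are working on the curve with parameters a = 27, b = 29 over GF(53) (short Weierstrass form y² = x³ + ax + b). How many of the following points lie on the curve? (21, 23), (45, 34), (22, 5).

(21, 23): 23² ≡ 52, rhs ≡ 52 → on.
(45, 34): 34² ≡ 43, rhs ≡ 43 → on.
(22, 5): 5² ≡ 25, rhs ≡ 35 → off.

2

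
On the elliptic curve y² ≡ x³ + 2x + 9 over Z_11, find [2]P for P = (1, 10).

tangent at (1, 10): λ = (3·1² + 2)/(2·10) ≡ 5/9. 9⁻¹ ≡ 5 (mod 11), so λ ≡ 5·5 ≡ 3.
  x = λ² - 1 - 1 = 9 - 2 ≡ 7; y = λ·(1 - 7) - 10 ≡ 5. → (7, 5)

(7, 5)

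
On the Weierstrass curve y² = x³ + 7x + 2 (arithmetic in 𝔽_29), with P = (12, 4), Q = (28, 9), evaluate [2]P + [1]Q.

First 2P:
Repeated addition: build up to 2P.
2P: tangent at (12, 4): λ = (3·12² + 7)/(2·4) ≡ 4/8. 8⁻¹ ≡ 11 (mod 29), so λ ≡ 4·11 ≡ 15.
  x = λ² - 12 - 12 = 225 - 24 ≡ 27; y = λ·(12 - 27) - 4 ≡ 3. → (27, 3)
2P = (27, 3).
Finally 2P + Q:
(27, 3) + (28, 9). λ = (9 - 3)/(28 - 27) ≡ 6/1 mod 29. 1⁻¹ ≡ 1 (mod 29), so λ ≡ 6.
  x = λ² - 27 - 28 = 36 - 55 ≡ 10; y = λ·(27 - 10) - 3 ≡ 12. → (10, 12)

(10, 12)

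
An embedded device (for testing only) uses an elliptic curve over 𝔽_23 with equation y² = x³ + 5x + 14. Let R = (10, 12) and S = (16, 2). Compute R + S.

(10, 12) + (16, 2). λ = (2 - 12)/(16 - 10) ≡ 13/6 mod 23. 6⁻¹ ≡ 4 (mod 23), so λ ≡ 6.
  x = λ² - 10 - 16 = 36 - 26 ≡ 10; y = λ·(10 - 10) - 12 ≡ 11. → (10, 11)

(10, 11)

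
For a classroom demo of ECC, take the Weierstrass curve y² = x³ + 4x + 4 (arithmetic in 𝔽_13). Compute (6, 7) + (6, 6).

O

The two points share x = 6 and their y-coordinates satisfy 7 + 6 ≡ 0 (mod 13), so they are inverses. Their sum is O.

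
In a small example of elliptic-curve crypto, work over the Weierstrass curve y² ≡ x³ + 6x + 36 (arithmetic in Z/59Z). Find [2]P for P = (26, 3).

(55, 19)

tangent at (26, 3): λ = (3·26² + 6)/(2·3) ≡ 28/6. 6⁻¹ ≡ 10 (mod 59), so λ ≡ 28·10 ≡ 44.
  x = λ² - 26 - 26 = 1936 - 52 ≡ 55; y = λ·(26 - 55) - 3 ≡ 19. → (55, 19)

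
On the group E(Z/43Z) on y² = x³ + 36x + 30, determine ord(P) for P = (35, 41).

7

2P: tangent at (35, 41): λ = (3·35² + 36)/(2·41) ≡ 13/39. 39⁻¹ ≡ 32 (mod 43) since 39·32 = 1248 ≡ 1, so λ ≡ 13·32 ≡ 29.
  x = λ² - 35 - 35 = 841 - 70 ≡ 40; y = λ·(35 - 40) - 41 ≡ 29. → (40, 29)
3P: (40, 29) + (35, 41). λ = (41 - 29)/(35 - 40) ≡ 12/38 mod 43. 38⁻¹ ≡ 17 (mod 43), so λ ≡ 32.
  x = λ² - 40 - 35 = 1024 - 75 ≡ 3; y = λ·(40 - 3) - 29 ≡ 37. → (3, 37)
4P: (3, 37) + (35, 41). λ = (41 - 37)/(35 - 3) ≡ 4/32 mod 43. 32⁻¹ ≡ 39 (mod 43) since 32·39 = 1248 ≡ 1, so λ ≡ 27.
  x = λ² - 3 - 35 = 729 - 38 ≡ 3; y = λ·(3 - 3) - 37 ≡ 6. → (3, 6)
5P: (3, 6) + (35, 41). λ = (41 - 6)/(35 - 3) ≡ 35/32 mod 43. 32⁻¹ ≡ 39 (mod 43), so λ ≡ 32.
  x = λ² - 3 - 35 = 1024 - 38 ≡ 40; y = λ·(3 - 40) - 6 ≡ 14. → (40, 14)
6P: (40, 14) + (35, 41). λ = (41 - 14)/(35 - 40) ≡ 27/38 mod 43. 38⁻¹ ≡ 17 (mod 43) since 38·17 = 646 ≡ 1, so λ ≡ 29.
  x = λ² - 40 - 35 = 841 - 75 ≡ 35; y = λ·(40 - 35) - 14 ≡ 2. → (35, 2)
7P: (35, 2) + (35, 41): same x and y₁ ≡ -y₂, so the sum is O.
7P = O, so the order is 7.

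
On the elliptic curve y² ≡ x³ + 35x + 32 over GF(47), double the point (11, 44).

tangent at (11, 44): λ = (3·11² + 35)/(2·44) ≡ 22/41. 41⁻¹ ≡ 39 (mod 47) since 41·39 = 1599 ≡ 1, so λ ≡ 22·39 ≡ 12.
  x = λ² - 11 - 11 = 144 - 22 ≡ 28; y = λ·(11 - 28) - 44 ≡ 34. → (28, 34)

(28, 34)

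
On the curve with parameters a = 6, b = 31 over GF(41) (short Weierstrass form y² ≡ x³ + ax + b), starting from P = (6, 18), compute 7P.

(6, 18)

Repeated addition: build up to 7P.
2P: tangent at (6, 18): λ = (3·6² + 6)/(2·18) ≡ 32/36. 36⁻¹ ≡ 8 (mod 41) since 36·8 = 288 ≡ 1, so λ ≡ 32·8 ≡ 10.
  x = λ² - 6 - 6 = 100 - 12 ≡ 6; y = λ·(6 - 6) - 18 ≡ 23. → (6, 23)
3P: (6, 23) + (6, 18): same x and y₁ ≡ -y₂, so the sum is ∞.
4P: ∞ + (6, 18) = (6, 18) (identity).
5P: tangent at (6, 18): λ = (3·6² + 6)/(2·18) ≡ 32/36. 36⁻¹ ≡ 8 (mod 41) since 36·8 = 288 ≡ 1, so λ ≡ 32·8 ≡ 10.
  x = λ² - 6 - 6 = 100 - 12 ≡ 6; y = λ·(6 - 6) - 18 ≡ 23. → (6, 23)
6P: (6, 23) + (6, 18): same x and y₁ ≡ -y₂, so the sum is ∞.
7P: ∞ + (6, 18) = (6, 18) (identity).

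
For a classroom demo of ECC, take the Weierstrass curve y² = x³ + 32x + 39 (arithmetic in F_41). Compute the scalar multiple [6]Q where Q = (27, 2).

Double-and-add on 6 = (110)₂. Start with Q = (27, 2) for the leading 1-bit.
double: tangent at (27, 2): λ = (3·27² + 32)/(2·2) ≡ 5/4. 4⁻¹ ≡ 31 (mod 41) since 4·31 = 124 ≡ 1, so λ ≡ 5·31 ≡ 32.
  x = λ² - 27 - 27 = 1024 - 54 ≡ 27; y = λ·(27 - 27) - 2 ≡ 39. → (27, 39)
add Q: (27, 39) + (27, 2): same x and y₁ ≡ -y₂, so the sum is ∞.
double: ∞ + ∞ = ∞ (identity).

O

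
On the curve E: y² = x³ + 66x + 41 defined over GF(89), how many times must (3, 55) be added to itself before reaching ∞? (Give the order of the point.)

8

2P: tangent at (3, 55): λ = (3·3² + 66)/(2·55) ≡ 4/21. 21⁻¹ ≡ 17 (mod 89), so λ ≡ 4·17 ≡ 68.
  x = λ² - 3 - 3 = 4624 - 6 ≡ 79; y = λ·(3 - 79) - 55 ≡ 28. → (79, 28)
3P: (79, 28) + (3, 55). λ = (55 - 28)/(3 - 79) ≡ 27/13 mod 89. 13⁻¹ ≡ 48 (mod 89), so λ ≡ 50.
  x = λ² - 79 - 3 = 2500 - 82 ≡ 15; y = λ·(79 - 15) - 28 ≡ 57. → (15, 57)
4P: (15, 57) + (3, 55). λ = (55 - 57)/(3 - 15) ≡ 87/77 mod 89. 77⁻¹ ≡ 37 (mod 89) since 77·37 = 2849 ≡ 1, so λ ≡ 15.
  x = λ² - 15 - 3 = 225 - 18 ≡ 29; y = λ·(15 - 29) - 57 ≡ 0. → (29, 0)
5P: (29, 0) + (3, 55). λ = (55 - 0)/(3 - 29) ≡ 55/63 mod 89. 63⁻¹ ≡ 65 (mod 89), so λ ≡ 15.
  x = λ² - 29 - 3 = 225 - 32 ≡ 15; y = λ·(29 - 15) - 0 ≡ 32. → (15, 32)
6P: (15, 32) + (3, 55). λ = (55 - 32)/(3 - 15) ≡ 23/77 mod 89. 77⁻¹ ≡ 37 (mod 89) since 77·37 = 2849 ≡ 1, so λ ≡ 50.
  x = λ² - 15 - 3 = 2500 - 18 ≡ 79; y = λ·(15 - 79) - 32 ≡ 61. → (79, 61)
7P: (79, 61) + (3, 55). λ = (55 - 61)/(3 - 79) ≡ 83/13 mod 89. 13⁻¹ ≡ 48 (mod 89) since 13·48 = 624 ≡ 1, so λ ≡ 68.
  x = λ² - 79 - 3 = 4624 - 82 ≡ 3; y = λ·(79 - 3) - 61 ≡ 34. → (3, 34)
8P: (3, 34) + (3, 55): same x and y₁ ≡ -y₂, so the sum is ∞.
8P = ∞, so the order is 8.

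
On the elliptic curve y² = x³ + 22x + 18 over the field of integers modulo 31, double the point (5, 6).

tangent at (5, 6): λ = (3·5² + 22)/(2·6) ≡ 4/12. 12⁻¹ ≡ 13 (mod 31), so λ ≡ 4·13 ≡ 21.
  x = λ² - 5 - 5 = 441 - 10 ≡ 28; y = λ·(5 - 28) - 6 ≡ 7. → (28, 7)

(28, 7)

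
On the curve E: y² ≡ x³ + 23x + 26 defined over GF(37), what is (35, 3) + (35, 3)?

tangent at (35, 3): λ = (3·35² + 23)/(2·3) ≡ 35/6. 6⁻¹ ≡ 31 (mod 37), so λ ≡ 35·31 ≡ 12.
  x = λ² - 35 - 35 = 144 - 70 ≡ 0; y = λ·(35 - 0) - 3 ≡ 10. → (0, 10)

(0, 10)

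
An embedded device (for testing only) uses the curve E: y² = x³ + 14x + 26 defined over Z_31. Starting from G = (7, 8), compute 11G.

Double-and-add on 11 = (1011)₂. Start with G = (7, 8) for the leading 1-bit.
double: tangent at (7, 8): λ = (3·7² + 14)/(2·8) ≡ 6/16. 16⁻¹ ≡ 2 (mod 31) since 16·2 = 32 ≡ 1, so λ ≡ 6·2 ≡ 12.
  x = λ² - 7 - 7 = 144 - 14 ≡ 6; y = λ·(7 - 6) - 8 ≡ 4. → (6, 4)
double: tangent at (6, 4): λ = (3·6² + 14)/(2·4) ≡ 29/8. 8⁻¹ ≡ 4 (mod 31), so λ ≡ 29·4 ≡ 23.
  x = λ² - 6 - 6 = 529 - 12 ≡ 21; y = λ·(6 - 21) - 4 ≡ 23. → (21, 23)
add G: (21, 23) + (7, 8). λ = (8 - 23)/(7 - 21) ≡ 16/17 mod 31. 17⁻¹ ≡ 11 (mod 31) since 17·11 = 187 ≡ 1, so λ ≡ 21.
  x = λ² - 21 - 7 = 441 - 28 ≡ 10; y = λ·(21 - 10) - 23 ≡ 22. → (10, 22)
double: tangent at (10, 22): λ = (3·10² + 14)/(2·22) ≡ 4/13. 13⁻¹ ≡ 12 (mod 31) since 13·12 = 156 ≡ 1, so λ ≡ 4·12 ≡ 17.
  x = λ² - 10 - 10 = 289 - 20 ≡ 21; y = λ·(10 - 21) - 22 ≡ 8. → (21, 8)
add G: (21, 8) + (7, 8). λ = (8 - 8)/(7 - 21) ≡ 0/17 mod 31. 17⁻¹ ≡ 11 (mod 31), so λ ≡ 0.
  x = λ² - 21 - 7 = 0 - 28 ≡ 3; y = λ·(21 - 3) - 8 ≡ 23. → (3, 23)

(3, 23)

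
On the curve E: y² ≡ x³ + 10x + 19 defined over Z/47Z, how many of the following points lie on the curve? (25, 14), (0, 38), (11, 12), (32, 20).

2

(25, 14): 14² ≡ 8, rhs ≡ 8 → on.
(0, 38): 38² ≡ 34, rhs ≡ 19 → off.
(11, 12): 12² ≡ 3, rhs ≡ 3 → on.
(32, 20): 20² ≡ 24, rhs ≡ 19 → off.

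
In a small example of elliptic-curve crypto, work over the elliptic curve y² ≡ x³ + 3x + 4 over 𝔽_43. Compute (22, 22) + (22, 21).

The two points share x = 22 and their y-coordinates satisfy 22 + 21 ≡ 0 (mod 43), so they are inverses. Their sum is 𝒪.

O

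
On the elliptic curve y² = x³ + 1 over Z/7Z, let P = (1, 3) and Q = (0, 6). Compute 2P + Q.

O

First 2P:
Repeated addition: build up to 2P.
2P: tangent at (1, 3): λ = (3·1² + 0)/(2·3) ≡ 3/6. 6⁻¹ ≡ 6 (mod 7) since 6·6 = 36 ≡ 1, so λ ≡ 3·6 ≡ 4.
  x = λ² - 1 - 1 = 16 - 2 ≡ 0; y = λ·(1 - 0) - 3 ≡ 1. → (0, 1)
2P = (0, 1).
Finally 2P + Q:
(0, 1) + (0, 6): same x and y₁ ≡ -y₂, so the sum is the point at infinity.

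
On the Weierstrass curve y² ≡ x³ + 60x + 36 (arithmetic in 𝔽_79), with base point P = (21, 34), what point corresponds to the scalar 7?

Double-and-add on 7 = (111)₂. Start with P = (21, 34) for the leading 1-bit.
double: tangent at (21, 34): λ = (3·21² + 60)/(2·34) ≡ 40/68. 68⁻¹ ≡ 43 (mod 79), so λ ≡ 40·43 ≡ 61.
  x = λ² - 21 - 21 = 3721 - 42 ≡ 45; y = λ·(21 - 45) - 34 ≡ 3. → (45, 3)
add P: (45, 3) + (21, 34). λ = (34 - 3)/(21 - 45) ≡ 31/55 mod 79. 55⁻¹ ≡ 23 (mod 79), so λ ≡ 2.
  x = λ² - 45 - 21 = 4 - 66 ≡ 17; y = λ·(45 - 17) - 3 ≡ 53. → (17, 53)
double: tangent at (17, 53): λ = (3·17² + 60)/(2·53) ≡ 58/27. 27⁻¹ ≡ 41 (mod 79), so λ ≡ 58·41 ≡ 8.
  x = λ² - 17 - 17 = 64 - 34 ≡ 30; y = λ·(17 - 30) - 53 ≡ 1. → (30, 1)
add P: (30, 1) + (21, 34). λ = (34 - 1)/(21 - 30) ≡ 33/70 mod 79. 70⁻¹ ≡ 35 (mod 79) since 70·35 = 2450 ≡ 1, so λ ≡ 49.
  x = λ² - 30 - 21 = 2401 - 51 ≡ 59; y = λ·(30 - 59) - 1 ≡ 0. → (59, 0)

(59, 0)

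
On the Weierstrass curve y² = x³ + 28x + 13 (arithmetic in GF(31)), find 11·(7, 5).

(11, 3)

Write P = (7, 5).
Repeated addition: build up to 11P.
2P: tangent at (7, 5): λ = (3·7² + 28)/(2·5) ≡ 20/10. 10⁻¹ ≡ 28 (mod 31), so λ ≡ 20·28 ≡ 2.
  x = λ² - 7 - 7 = 4 - 14 ≡ 21; y = λ·(7 - 21) - 5 ≡ 29. → (21, 29)
3P: (21, 29) + (7, 5). λ = (5 - 29)/(7 - 21) ≡ 7/17 mod 31. 17⁻¹ ≡ 11 (mod 31) since 17·11 = 187 ≡ 1, so λ ≡ 15.
  x = λ² - 21 - 7 = 225 - 28 ≡ 11; y = λ·(21 - 11) - 29 ≡ 28. → (11, 28)
4P: (11, 28) + (7, 5). λ = (5 - 28)/(7 - 11) ≡ 8/27 mod 31. 27⁻¹ ≡ 23 (mod 31) since 27·23 = 621 ≡ 1, so λ ≡ 29.
  x = λ² - 11 - 7 = 841 - 18 ≡ 17; y = λ·(11 - 17) - 28 ≡ 15. → (17, 15)
5P: (17, 15) + (7, 5). λ = (5 - 15)/(7 - 17) ≡ 21/21 mod 31. 21⁻¹ ≡ 3 (mod 31) since 21·3 = 63 ≡ 1, so λ ≡ 1.
  x = λ² - 17 - 7 = 1 - 24 ≡ 8; y = λ·(17 - 8) - 15 ≡ 25. → (8, 25)
6P: (8, 25) + (7, 5). λ = (5 - 25)/(7 - 8) ≡ 11/30 mod 31. 30⁻¹ ≡ 30 (mod 31), so λ ≡ 20.
  x = λ² - 8 - 7 = 400 - 15 ≡ 13; y = λ·(8 - 13) - 25 ≡ 30. → (13, 30)
7P: (13, 30) + (7, 5). λ = (5 - 30)/(7 - 13) ≡ 6/25 mod 31. 25⁻¹ ≡ 5 (mod 31), so λ ≡ 30.
  x = λ² - 13 - 7 = 900 - 20 ≡ 12; y = λ·(13 - 12) - 30 ≡ 0. → (12, 0)
8P: (12, 0) + (7, 5). λ = (5 - 0)/(7 - 12) ≡ 5/26 mod 31. 26⁻¹ ≡ 6 (mod 31), so λ ≡ 30.
  x = λ² - 12 - 7 = 900 - 19 ≡ 13; y = λ·(12 - 13) - 0 ≡ 1. → (13, 1)
9P: (13, 1) + (7, 5). λ = (5 - 1)/(7 - 13) ≡ 4/25 mod 31. 25⁻¹ ≡ 5 (mod 31) since 25·5 = 125 ≡ 1, so λ ≡ 20.
  x = λ² - 13 - 7 = 400 - 20 ≡ 8; y = λ·(13 - 8) - 1 ≡ 6. → (8, 6)
10P: (8, 6) + (7, 5). λ = (5 - 6)/(7 - 8) ≡ 30/30 mod 31. 30⁻¹ ≡ 30 (mod 31), so λ ≡ 1.
  x = λ² - 8 - 7 = 1 - 15 ≡ 17; y = λ·(8 - 17) - 6 ≡ 16. → (17, 16)
11P: (17, 16) + (7, 5). λ = (5 - 16)/(7 - 17) ≡ 20/21 mod 31. 21⁻¹ ≡ 3 (mod 31), so λ ≡ 29.
  x = λ² - 17 - 7 = 841 - 24 ≡ 11; y = λ·(17 - 11) - 16 ≡ 3. → (11, 3)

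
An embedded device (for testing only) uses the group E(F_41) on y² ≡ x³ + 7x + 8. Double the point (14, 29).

(8, 17)

tangent at (14, 29): λ = (3·14² + 7)/(2·29) ≡ 21/17. 17⁻¹ ≡ 29 (mod 41) since 17·29 = 493 ≡ 1, so λ ≡ 21·29 ≡ 35.
  x = λ² - 14 - 14 = 1225 - 28 ≡ 8; y = λ·(14 - 8) - 29 ≡ 17. → (8, 17)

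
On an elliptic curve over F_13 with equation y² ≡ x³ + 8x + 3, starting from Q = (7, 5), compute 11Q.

(2, 12)

Repeated addition: build up to 11Q.
2Q: tangent at (7, 5): λ = (3·7² + 8)/(2·5) ≡ 12/10. 10⁻¹ ≡ 4 (mod 13) since 10·4 = 40 ≡ 1, so λ ≡ 12·4 ≡ 9.
  x = λ² - 7 - 7 = 81 - 14 ≡ 2; y = λ·(7 - 2) - 5 ≡ 1. → (2, 1)
3Q: (2, 1) + (7, 5). λ = (5 - 1)/(7 - 2) ≡ 4/5 mod 13. 5⁻¹ ≡ 8 (mod 13), so λ ≡ 6.
  x = λ² - 2 - 7 = 36 - 9 ≡ 1; y = λ·(2 - 1) - 1 ≡ 5. → (1, 5)
4Q: (1, 5) + (7, 5). λ = (5 - 5)/(7 - 1) ≡ 0/6 mod 13. 6⁻¹ ≡ 11 (mod 13), so λ ≡ 0.
  x = λ² - 1 - 7 = 0 - 8 ≡ 5; y = λ·(1 - 5) - 5 ≡ 8. → (5, 8)
5Q: (5, 8) + (7, 5). λ = (5 - 8)/(7 - 5) ≡ 10/2 mod 13. 2⁻¹ ≡ 7 (mod 13), so λ ≡ 5.
  x = λ² - 5 - 7 = 25 - 12 ≡ 0; y = λ·(5 - 0) - 8 ≡ 4. → (0, 4)
6Q: (0, 4) + (7, 5). λ = (5 - 4)/(7 - 0) ≡ 1/7 mod 13. 7⁻¹ ≡ 2 (mod 13), so λ ≡ 2.
  x = λ² - 0 - 7 = 4 - 7 ≡ 10; y = λ·(0 - 10) - 4 ≡ 2. → (10, 2)
7Q: (10, 2) + (7, 5). λ = (5 - 2)/(7 - 10) ≡ 3/10 mod 13. 10⁻¹ ≡ 4 (mod 13), so λ ≡ 12.
  x = λ² - 10 - 7 = 144 - 17 ≡ 10; y = λ·(10 - 10) - 2 ≡ 11. → (10, 11)
8Q: (10, 11) + (7, 5). λ = (5 - 11)/(7 - 10) ≡ 7/10 mod 13. 10⁻¹ ≡ 4 (mod 13) since 10·4 = 40 ≡ 1, so λ ≡ 2.
  x = λ² - 10 - 7 = 4 - 17 ≡ 0; y = λ·(10 - 0) - 11 ≡ 9. → (0, 9)
9Q: (0, 9) + (7, 5). λ = (5 - 9)/(7 - 0) ≡ 9/7 mod 13. 7⁻¹ ≡ 2 (mod 13), so λ ≡ 5.
  x = λ² - 0 - 7 = 25 - 7 ≡ 5; y = λ·(0 - 5) - 9 ≡ 5. → (5, 5)
10Q: (5, 5) + (7, 5). λ = (5 - 5)/(7 - 5) ≡ 0/2 mod 13. 2⁻¹ ≡ 7 (mod 13) since 2·7 = 14 ≡ 1, so λ ≡ 0.
  x = λ² - 5 - 7 = 0 - 12 ≡ 1; y = λ·(5 - 1) - 5 ≡ 8. → (1, 8)
11Q: (1, 8) + (7, 5). λ = (5 - 8)/(7 - 1) ≡ 10/6 mod 13. 6⁻¹ ≡ 11 (mod 13) since 6·11 = 66 ≡ 1, so λ ≡ 6.
  x = λ² - 1 - 7 = 36 - 8 ≡ 2; y = λ·(1 - 2) - 8 ≡ 12. → (2, 12)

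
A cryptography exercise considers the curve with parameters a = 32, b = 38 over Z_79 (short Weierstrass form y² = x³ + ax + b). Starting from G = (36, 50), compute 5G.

Repeated addition: build up to 5G.
2G: tangent at (36, 50): λ = (3·36² + 32)/(2·50) ≡ 49/21. 21⁻¹ ≡ 64 (mod 79), so λ ≡ 49·64 ≡ 55.
  x = λ² - 36 - 36 = 3025 - 72 ≡ 30; y = λ·(36 - 30) - 50 ≡ 43. → (30, 43)
3G: (30, 43) + (36, 50). λ = (50 - 43)/(36 - 30) ≡ 7/6 mod 79. 6⁻¹ ≡ 66 (mod 79) since 6·66 = 396 ≡ 1, so λ ≡ 67.
  x = λ² - 30 - 36 = 4489 - 66 ≡ 78; y = λ·(30 - 78) - 43 ≡ 59. → (78, 59)
4G: (78, 59) + (36, 50). λ = (50 - 59)/(36 - 78) ≡ 70/37 mod 79. 37⁻¹ ≡ 47 (mod 79), so λ ≡ 51.
  x = λ² - 78 - 36 = 2601 - 114 ≡ 38; y = λ·(78 - 38) - 59 ≡ 6. → (38, 6)
5G: (38, 6) + (36, 50). λ = (50 - 6)/(36 - 38) ≡ 44/77 mod 79. 77⁻¹ ≡ 39 (mod 79), so λ ≡ 57.
  x = λ² - 38 - 36 = 3249 - 74 ≡ 15; y = λ·(38 - 15) - 6 ≡ 41. → (15, 41)

(15, 41)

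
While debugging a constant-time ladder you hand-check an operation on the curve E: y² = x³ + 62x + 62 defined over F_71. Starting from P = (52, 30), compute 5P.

Repeated addition: build up to 5P.
2P: tangent at (52, 30): λ = (3·52² + 62)/(2·30) ≡ 9/60. 60⁻¹ ≡ 58 (mod 71), so λ ≡ 9·58 ≡ 25.
  x = λ² - 52 - 52 = 625 - 104 ≡ 24; y = λ·(52 - 24) - 30 ≡ 31. → (24, 31)
3P: (24, 31) + (52, 30). λ = (30 - 31)/(52 - 24) ≡ 70/28 mod 71. 28⁻¹ ≡ 33 (mod 71), so λ ≡ 38.
  x = λ² - 24 - 52 = 1444 - 76 ≡ 19; y = λ·(24 - 19) - 31 ≡ 17. → (19, 17)
4P: (19, 17) + (52, 30). λ = (30 - 17)/(52 - 19) ≡ 13/33 mod 71. 33⁻¹ ≡ 28 (mod 71), so λ ≡ 9.
  x = λ² - 19 - 52 = 81 - 71 ≡ 10; y = λ·(19 - 10) - 17 ≡ 64. → (10, 64)
5P: (10, 64) + (52, 30). λ = (30 - 64)/(52 - 10) ≡ 37/42 mod 71. 42⁻¹ ≡ 22 (mod 71) since 42·22 = 924 ≡ 1, so λ ≡ 33.
  x = λ² - 10 - 52 = 1089 - 62 ≡ 33; y = λ·(10 - 33) - 64 ≡ 29. → (33, 29)

(33, 29)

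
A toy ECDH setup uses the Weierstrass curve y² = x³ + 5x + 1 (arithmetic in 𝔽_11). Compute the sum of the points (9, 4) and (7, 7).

(0, 10)

(9, 4) + (7, 7). λ = (7 - 4)/(7 - 9) ≡ 3/9 mod 11. 9⁻¹ ≡ 5 (mod 11), so λ ≡ 4.
  x = λ² - 9 - 7 = 16 - 16 ≡ 0; y = λ·(9 - 0) - 4 ≡ 10. → (0, 10)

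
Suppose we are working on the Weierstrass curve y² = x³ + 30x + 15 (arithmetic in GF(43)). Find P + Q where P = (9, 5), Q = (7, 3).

(28, 19)

(9, 5) + (7, 3). λ = (3 - 5)/(7 - 9) ≡ 41/41 mod 43. 41⁻¹ ≡ 21 (mod 43), so λ ≡ 1.
  x = λ² - 9 - 7 = 1 - 16 ≡ 28; y = λ·(9 - 28) - 5 ≡ 19. → (28, 19)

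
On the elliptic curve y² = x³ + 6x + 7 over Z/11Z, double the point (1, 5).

(2, 4)

tangent at (1, 5): λ = (3·1² + 6)/(2·5) ≡ 9/10. 10⁻¹ ≡ 10 (mod 11), so λ ≡ 9·10 ≡ 2.
  x = λ² - 1 - 1 = 4 - 2 ≡ 2; y = λ·(1 - 2) - 5 ≡ 4. → (2, 4)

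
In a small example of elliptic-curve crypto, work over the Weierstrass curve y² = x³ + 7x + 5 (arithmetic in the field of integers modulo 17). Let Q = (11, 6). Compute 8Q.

Repeated addition: build up to 8Q.
2Q: tangent at (11, 6): λ = (3·11² + 7)/(2·6) ≡ 13/12. 12⁻¹ ≡ 10 (mod 17) since 12·10 = 120 ≡ 1, so λ ≡ 13·10 ≡ 11.
  x = λ² - 11 - 11 = 121 - 22 ≡ 14; y = λ·(11 - 14) - 6 ≡ 12. → (14, 12)
3Q: (14, 12) + (11, 6). λ = (6 - 12)/(11 - 14) ≡ 11/14 mod 17. 14⁻¹ ≡ 11 (mod 17), so λ ≡ 2.
  x = λ² - 14 - 11 = 4 - 25 ≡ 13; y = λ·(14 - 13) - 12 ≡ 7. → (13, 7)
4Q: (13, 7) + (11, 6). λ = (6 - 7)/(11 - 13) ≡ 16/15 mod 17. 15⁻¹ ≡ 8 (mod 17), so λ ≡ 9.
  x = λ² - 13 - 11 = 81 - 24 ≡ 6; y = λ·(13 - 6) - 7 ≡ 5. → (6, 5)
5Q: (6, 5) + (11, 6). λ = (6 - 5)/(11 - 6) ≡ 1/5 mod 17. 5⁻¹ ≡ 7 (mod 17), so λ ≡ 7.
  x = λ² - 6 - 11 = 49 - 17 ≡ 15; y = λ·(6 - 15) - 5 ≡ 0. → (15, 0)
6Q: (15, 0) + (11, 6). λ = (6 - 0)/(11 - 15) ≡ 6/13 mod 17. 13⁻¹ ≡ 4 (mod 17), so λ ≡ 7.
  x = λ² - 15 - 11 = 49 - 26 ≡ 6; y = λ·(15 - 6) - 0 ≡ 12. → (6, 12)
7Q: (6, 12) + (11, 6). λ = (6 - 12)/(11 - 6) ≡ 11/5 mod 17. 5⁻¹ ≡ 7 (mod 17), so λ ≡ 9.
  x = λ² - 6 - 11 = 81 - 17 ≡ 13; y = λ·(6 - 13) - 12 ≡ 10. → (13, 10)
8Q: (13, 10) + (11, 6). λ = (6 - 10)/(11 - 13) ≡ 13/15 mod 17. 15⁻¹ ≡ 8 (mod 17), so λ ≡ 2.
  x = λ² - 13 - 11 = 4 - 24 ≡ 14; y = λ·(13 - 14) - 10 ≡ 5. → (14, 5)

(14, 5)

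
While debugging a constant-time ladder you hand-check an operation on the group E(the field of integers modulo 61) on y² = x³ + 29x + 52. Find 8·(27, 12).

Write G = (27, 12).
Repeated addition: build up to 8G.
2G: tangent at (27, 12): λ = (3·27² + 29)/(2·12) ≡ 20/24. 24⁻¹ ≡ 28 (mod 61), so λ ≡ 20·28 ≡ 11.
  x = λ² - 27 - 27 = 121 - 54 ≡ 6; y = λ·(27 - 6) - 12 ≡ 36. → (6, 36)
3G: (6, 36) + (27, 12). λ = (12 - 36)/(27 - 6) ≡ 37/21 mod 61. 21⁻¹ ≡ 32 (mod 61), so λ ≡ 25.
  x = λ² - 6 - 27 = 625 - 33 ≡ 43; y = λ·(6 - 43) - 36 ≡ 15. → (43, 15)
4G: (43, 15) + (27, 12). λ = (12 - 15)/(27 - 43) ≡ 58/45 mod 61. 45⁻¹ ≡ 19 (mod 61) since 45·19 = 855 ≡ 1, so λ ≡ 4.
  x = λ² - 43 - 27 = 16 - 70 ≡ 7; y = λ·(43 - 7) - 15 ≡ 7. → (7, 7)
5G: (7, 7) + (27, 12). λ = (12 - 7)/(27 - 7) ≡ 5/20 mod 61. 20⁻¹ ≡ 58 (mod 61) since 20·58 = 1160 ≡ 1, so λ ≡ 46.
  x = λ² - 7 - 27 = 2116 - 34 ≡ 8; y = λ·(7 - 8) - 7 ≡ 8. → (8, 8)
6G: (8, 8) + (27, 12). λ = (12 - 8)/(27 - 8) ≡ 4/19 mod 61. 19⁻¹ ≡ 45 (mod 61), so λ ≡ 58.
  x = λ² - 8 - 27 = 3364 - 35 ≡ 35; y = λ·(8 - 35) - 8 ≡ 12. → (35, 12)
7G: (35, 12) + (27, 12). λ = (12 - 12)/(27 - 35) ≡ 0/53 mod 61. 53⁻¹ ≡ 38 (mod 61), so λ ≡ 0.
  x = λ² - 35 - 27 = 0 - 62 ≡ 60; y = λ·(35 - 60) - 12 ≡ 49. → (60, 49)
8G: (60, 49) + (27, 12). λ = (12 - 49)/(27 - 60) ≡ 24/28 mod 61. 28⁻¹ ≡ 24 (mod 61) since 28·24 = 672 ≡ 1, so λ ≡ 27.
  x = λ² - 60 - 27 = 729 - 87 ≡ 32; y = λ·(60 - 32) - 49 ≡ 36. → (32, 36)

(32, 36)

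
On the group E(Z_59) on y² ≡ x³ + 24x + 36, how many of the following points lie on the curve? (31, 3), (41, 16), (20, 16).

(31, 3): 3² ≡ 9, rhs ≡ 9 → on.
(41, 16): 16² ≡ 20, rhs ≡ 26 → off.
(20, 16): 16² ≡ 20, rhs ≡ 20 → on.

2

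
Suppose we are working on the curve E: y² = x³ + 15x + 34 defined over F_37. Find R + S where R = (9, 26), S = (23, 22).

(9, 26) + (23, 22). λ = (22 - 26)/(23 - 9) ≡ 33/14 mod 37. 14⁻¹ ≡ 8 (mod 37) since 14·8 = 112 ≡ 1, so λ ≡ 5.
  x = λ² - 9 - 23 = 25 - 32 ≡ 30; y = λ·(9 - 30) - 26 ≡ 17. → (30, 17)

(30, 17)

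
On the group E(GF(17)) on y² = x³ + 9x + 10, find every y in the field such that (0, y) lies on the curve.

none

x³ + 9x + 10 = 10 ≡ 10 (mod 17).
10 is a non-residue mod 17; no y exists.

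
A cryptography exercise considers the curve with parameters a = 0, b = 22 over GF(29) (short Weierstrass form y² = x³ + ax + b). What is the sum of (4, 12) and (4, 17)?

O

The two points share x = 4 and their y-coordinates satisfy 12 + 17 ≡ 0 (mod 29), so they are inverses. Their sum is O.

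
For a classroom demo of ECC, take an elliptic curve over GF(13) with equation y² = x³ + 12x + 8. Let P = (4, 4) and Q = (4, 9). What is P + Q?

O

The two points share x = 4 and their y-coordinates satisfy 4 + 9 ≡ 0 (mod 13), so they are inverses. Their sum is 𝒪.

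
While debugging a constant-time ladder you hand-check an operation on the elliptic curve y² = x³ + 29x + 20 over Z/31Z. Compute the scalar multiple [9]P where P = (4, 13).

Double-and-add on 9 = (1001)₂. Start with P = (4, 13) for the leading 1-bit.
double: tangent at (4, 13): λ = (3·4² + 29)/(2·13) ≡ 15/26. 26⁻¹ ≡ 6 (mod 31), so λ ≡ 15·6 ≡ 28.
  x = λ² - 4 - 4 = 784 - 8 ≡ 1; y = λ·(4 - 1) - 13 ≡ 9. → (1, 9)
double: tangent at (1, 9): λ = (3·1² + 29)/(2·9) ≡ 1/18. 18⁻¹ ≡ 19 (mod 31) since 18·19 = 342 ≡ 1, so λ ≡ 1·19 ≡ 19.
  x = λ² - 1 - 1 = 361 - 2 ≡ 18; y = λ·(1 - 18) - 9 ≡ 9. → (18, 9)
double: tangent at (18, 9): λ = (3·18² + 29)/(2·9) ≡ 9/18. 18⁻¹ ≡ 19 (mod 31), so λ ≡ 9·19 ≡ 16.
  x = λ² - 18 - 18 = 256 - 36 ≡ 3; y = λ·(18 - 3) - 9 ≡ 14. → (3, 14)
add P: (3, 14) + (4, 13). λ = (13 - 14)/(4 - 3) ≡ 30/1 mod 31. 1⁻¹ ≡ 1 (mod 31), so λ ≡ 30.
  x = λ² - 3 - 4 = 900 - 7 ≡ 25; y = λ·(3 - 25) - 14 ≡ 8. → (25, 8)

(25, 8)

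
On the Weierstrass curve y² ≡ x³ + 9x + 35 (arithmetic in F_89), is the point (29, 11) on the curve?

y² = 11² ≡ 32; x³ + 9x + 35 = 24685 ≡ 32 (mod 89). 32 = 32.

yes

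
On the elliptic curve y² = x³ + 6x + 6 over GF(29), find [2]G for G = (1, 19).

(28, 12)

tangent at (1, 19): λ = (3·1² + 6)/(2·19) ≡ 9/9. 9⁻¹ ≡ 13 (mod 29), so λ ≡ 9·13 ≡ 1.
  x = λ² - 1 - 1 = 1 - 2 ≡ 28; y = λ·(1 - 28) - 19 ≡ 12. → (28, 12)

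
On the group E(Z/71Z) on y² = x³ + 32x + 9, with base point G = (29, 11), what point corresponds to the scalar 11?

(0, 3)

Double-and-add on 11 = (1011)₂. Start with G = (29, 11) for the leading 1-bit.
double: tangent at (29, 11): λ = (3·29² + 32)/(2·11) ≡ 70/22. 22⁻¹ ≡ 42 (mod 71), so λ ≡ 70·42 ≡ 29.
  x = λ² - 29 - 29 = 841 - 58 ≡ 2; y = λ·(29 - 2) - 11 ≡ 62. → (2, 62)
double: tangent at (2, 62): λ = (3·2² + 32)/(2·62) ≡ 44/53. 53⁻¹ ≡ 67 (mod 71) since 53·67 = 3551 ≡ 1, so λ ≡ 44·67 ≡ 37.
  x = λ² - 2 - 2 = 1369 - 4 ≡ 16; y = λ·(2 - 16) - 62 ≡ 59. → (16, 59)
add G: (16, 59) + (29, 11). λ = (11 - 59)/(29 - 16) ≡ 23/13 mod 71. 13⁻¹ ≡ 11 (mod 71) since 13·11 = 143 ≡ 1, so λ ≡ 40.
  x = λ² - 16 - 29 = 1600 - 45 ≡ 64; y = λ·(16 - 64) - 59 ≡ 9. → (64, 9)
double: tangent at (64, 9): λ = (3·64² + 32)/(2·9) ≡ 37/18. 18⁻¹ ≡ 4 (mod 71), so λ ≡ 37·4 ≡ 6.
  x = λ² - 64 - 64 = 36 - 128 ≡ 50; y = λ·(64 - 50) - 9 ≡ 4. → (50, 4)
add G: (50, 4) + (29, 11). λ = (11 - 4)/(29 - 50) ≡ 7/50 mod 71. 50⁻¹ ≡ 27 (mod 71), so λ ≡ 47.
  x = λ² - 50 - 29 = 2209 - 79 ≡ 0; y = λ·(50 - 0) - 4 ≡ 3. → (0, 3)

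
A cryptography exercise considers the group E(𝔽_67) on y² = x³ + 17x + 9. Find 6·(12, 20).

(44, 39)

Write Q = (12, 20).
Repeated addition: build up to 6Q.
2Q: tangent at (12, 20): λ = (3·12² + 17)/(2·20) ≡ 47/40. 40⁻¹ ≡ 62 (mod 67), so λ ≡ 47·62 ≡ 33.
  x = λ² - 12 - 12 = 1089 - 24 ≡ 60; y = λ·(12 - 60) - 20 ≡ 4. → (60, 4)
3Q: (60, 4) + (12, 20). λ = (20 - 4)/(12 - 60) ≡ 16/19 mod 67. 19⁻¹ ≡ 60 (mod 67) since 19·60 = 1140 ≡ 1, so λ ≡ 22.
  x = λ² - 60 - 12 = 484 - 72 ≡ 10; y = λ·(60 - 10) - 4 ≡ 24. → (10, 24)
4Q: (10, 24) + (12, 20). λ = (20 - 24)/(12 - 10) ≡ 63/2 mod 67. 2⁻¹ ≡ 34 (mod 67), so λ ≡ 65.
  x = λ² - 10 - 12 = 4225 - 22 ≡ 49; y = λ·(10 - 49) - 24 ≡ 54. → (49, 54)
5Q: (49, 54) + (12, 20). λ = (20 - 54)/(12 - 49) ≡ 33/30 mod 67. 30⁻¹ ≡ 38 (mod 67), so λ ≡ 48.
  x = λ² - 49 - 12 = 2304 - 61 ≡ 32; y = λ·(49 - 32) - 54 ≡ 25. → (32, 25)
6Q: (32, 25) + (12, 20). λ = (20 - 25)/(12 - 32) ≡ 62/47 mod 67. 47⁻¹ ≡ 10 (mod 67), so λ ≡ 17.
  x = λ² - 32 - 12 = 289 - 44 ≡ 44; y = λ·(32 - 44) - 25 ≡ 39. → (44, 39)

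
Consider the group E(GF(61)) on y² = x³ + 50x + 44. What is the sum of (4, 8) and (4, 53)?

The two points share x = 4 and their y-coordinates satisfy 8 + 53 ≡ 0 (mod 61), so they are inverses. Their sum is O.

O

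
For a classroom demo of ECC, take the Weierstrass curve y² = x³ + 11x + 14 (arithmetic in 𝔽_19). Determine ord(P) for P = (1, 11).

5

2P: tangent at (1, 11): λ = (3·1² + 11)/(2·11) ≡ 14/3. 3⁻¹ ≡ 13 (mod 19), so λ ≡ 14·13 ≡ 11.
  x = λ² - 1 - 1 = 121 - 2 ≡ 5; y = λ·(1 - 5) - 11 ≡ 2. → (5, 2)
3P: (5, 2) + (1, 11). λ = (11 - 2)/(1 - 5) ≡ 9/15 mod 19. 15⁻¹ ≡ 14 (mod 19), so λ ≡ 12.
  x = λ² - 5 - 1 = 144 - 6 ≡ 5; y = λ·(5 - 5) - 2 ≡ 17. → (5, 17)
4P: (5, 17) + (1, 11). λ = (11 - 17)/(1 - 5) ≡ 13/15 mod 19. 15⁻¹ ≡ 14 (mod 19), so λ ≡ 11.
  x = λ² - 5 - 1 = 121 - 6 ≡ 1; y = λ·(5 - 1) - 17 ≡ 8. → (1, 8)
5P: (1, 8) + (1, 11): same x and y₁ ≡ -y₂, so the sum is O.
5P = O, so the order is 5.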